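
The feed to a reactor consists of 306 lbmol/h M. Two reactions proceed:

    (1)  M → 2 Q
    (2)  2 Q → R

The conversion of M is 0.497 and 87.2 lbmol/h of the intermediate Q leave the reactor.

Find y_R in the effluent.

0.31

Conversion of M: M consumed = 1ξ₁ = 0.497 × 306 → ξ₁ = 152.1 lbmol/h.
Q balance: n_Q = 0 + 2ξ₁ − 2ξ₂ = 87.2 → ξ₂ = (2·152.1 − 87.2)/2 = 108.5 lbmol/h.
Outlet amounts (n = n₀ + Σ ν·ξ):
  M: 306 − 1(152.1) = 153.9
  Q: 0 + 2(152.1) − 2(108.5) = 87.2
  R: 0 + 1(108.5) = 108.5
Total out = 349.6 lbmol/h; y_R = 108.5 / 349.6 = 0.3103.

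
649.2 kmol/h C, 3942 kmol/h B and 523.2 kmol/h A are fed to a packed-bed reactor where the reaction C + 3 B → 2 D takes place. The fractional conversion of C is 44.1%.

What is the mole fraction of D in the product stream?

0.126

C reacted = 0.441 × 649.2 = 286.3 kmol/h; ν_C = −1, so ξ = 286.3/1 = 286.3 kmol/h.
Outlet amounts (n = n₀ + ν ξ):
  C: 649.2 − 1(286.3) = 362.9
  B: 3942 − 3(286.3) = 3083
  D: 0 + 2(286.3) = 572.6
  A: 523.2 (inert)
Total out = 4542 kmol/h; y_D = 572.6 / 4542 = 0.1261.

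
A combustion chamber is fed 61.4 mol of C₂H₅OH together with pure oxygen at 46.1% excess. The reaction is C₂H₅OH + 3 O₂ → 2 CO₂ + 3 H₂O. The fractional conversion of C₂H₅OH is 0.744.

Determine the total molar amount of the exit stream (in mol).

Stoichiometric O₂ = 3 × 61.4 = 184.2 mol; O₂ fed = 184.2 × 1.461 = 269.1 mol.
Fuel reacted = 0.744 × 61.4 → ξ = 45.68 mol.
Outlet (n = n₀ + ν ξ):
  C₂H₅OH: 61.4 − 1(45.68) = 15.72
  O₂: 269.1 − 3(45.68) = 132.1
  CO₂: 0 + 2(45.68) = 91.36
  H₂O: 0 + 3(45.68) = 137
Total out = 15.72 + 132.1 + 91.36 + 137 = 376.2 mol.

376 mol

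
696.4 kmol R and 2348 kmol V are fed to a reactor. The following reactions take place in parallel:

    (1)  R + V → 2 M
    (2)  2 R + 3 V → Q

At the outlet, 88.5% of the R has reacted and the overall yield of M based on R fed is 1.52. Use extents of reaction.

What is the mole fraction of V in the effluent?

Yield of M: 2ξ₁ / 696.4 = 1.52 → ξ₁ = 529.3 kmol.
Conversion of R: 1ξ₁ + 2ξ₂ = 0.885 × 696.4 = 616.3 → ξ₂ = 43.52 kmol.
Outlet amounts (n = n₀ + Σ ν·ξ):
  R: 696.4 − 1(529.3) − 2(43.52) = 80.09
  V: 2348 − 1(529.3) − 3(43.52) = 1688
  M: 0 + 2(529.3) = 1059
  Q: 0 + 1(43.52) = 43.52
Total out = 2870 kmol; y_V = 1688 / 2870 = 0.5881.

0.588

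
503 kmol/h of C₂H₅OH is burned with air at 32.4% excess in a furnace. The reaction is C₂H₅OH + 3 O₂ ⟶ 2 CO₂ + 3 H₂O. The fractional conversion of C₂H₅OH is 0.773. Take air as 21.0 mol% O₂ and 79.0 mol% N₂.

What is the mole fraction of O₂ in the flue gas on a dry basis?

Stoichiometric O₂ = 3 × 503 = 1509 kmol/h; O₂ fed = 1509 × 1.324 = 1998 kmol/h.
N₂ fed = 1998 × 79/21 = 7516 kmol/h.
Fuel reacted = 0.773 × 503 → ξ = 388.8 kmol/h.
Outlet (n = n₀ + ν ξ):
  C₂H₅OH: 503 − 1(388.8) = 114.2
  O₂: 1998 − 3(388.8) = 831.5
  N₂: 7516 (inert)
  CO₂: 0 + 2(388.8) = 777.6
  H₂O: 0 + 3(388.8) = 1166
Dry total = 9239 kmol/h; y_O₂ (dry) = 831.5 / 9239 = 0.08999.

0.09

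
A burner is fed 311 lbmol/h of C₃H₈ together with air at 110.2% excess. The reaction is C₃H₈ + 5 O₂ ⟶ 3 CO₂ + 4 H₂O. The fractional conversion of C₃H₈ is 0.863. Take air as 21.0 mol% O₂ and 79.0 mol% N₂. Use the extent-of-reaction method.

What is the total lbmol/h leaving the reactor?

Stoichiometric O₂ = 5 × 311 = 1555 lbmol/h; O₂ fed = 1555 × 2.102 = 3269 lbmol/h.
N₂ fed = 3269 × 79/21 = 12300 lbmol/h.
Fuel reacted = 0.863 × 311 → ξ = 268.4 lbmol/h.
Outlet (n = n₀ + ν ξ):
  C₃H₈: 311 − 1(268.4) = 42.61
  O₂: 3269 − 5(268.4) = 1927
  N₂: 12300 (inert)
  CO₂: 0 + 3(268.4) = 805.2
  H₂O: 0 + 4(268.4) = 1074
Total out = 42.61 + 1927 + 12300 + 805.2 + 1074 = 16140 lbmol/h.

16100 lbmol/h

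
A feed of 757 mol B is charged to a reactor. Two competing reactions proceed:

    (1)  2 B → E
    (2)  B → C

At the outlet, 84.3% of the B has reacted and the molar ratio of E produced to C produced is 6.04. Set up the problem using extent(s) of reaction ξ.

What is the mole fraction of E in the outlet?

Conversion of B: B consumed = 0.843 × 757 = 638.2 mol = 2ξ₁ + 1ξ₂.
Selectivity: 1ξ₁ / (1ξ₂) = 6.04 → ξ₁ = 6.04 ξ₂.
Substitute: (2·6.04 + 1) ξ₂ = 638.2 → ξ₂ = 48.79 mol, ξ₁ = 294.7 mol.
Outlet amounts (n = n₀ + Σ ν·ξ):
  B: 757 − 2(294.7) − 1(48.79) = 118.8
  E: 0 + 1(294.7) = 294.7
  C: 0 + 1(48.79) = 48.79
Total out = 462.3 mol; y_E = 294.7 / 462.3 = 0.6374.

0.637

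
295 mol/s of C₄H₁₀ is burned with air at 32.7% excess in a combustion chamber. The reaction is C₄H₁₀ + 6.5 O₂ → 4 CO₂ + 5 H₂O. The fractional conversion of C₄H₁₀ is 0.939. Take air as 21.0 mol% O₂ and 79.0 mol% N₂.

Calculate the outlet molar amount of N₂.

Stoichiometric O₂ = 6.5 × 295 = 1918 mol/s; O₂ fed = 1918 × 1.327 = 2545 mol/s.
N₂ fed = 2545 × 79/21 = 9572 mol/s.
Fuel reacted = 0.939 × 295 → ξ = 277 mol/s.
Outlet (n = n₀ + ν ξ):
  C₄H₁₀: 295 − 1(277) = 18
  O₂: 2545 − 6.5(277) = 744
  N₂: 9572 (inert)
  CO₂: 0 + 4(277) = 1108
  H₂O: 0 + 5(277) = 1385

9570 mol/s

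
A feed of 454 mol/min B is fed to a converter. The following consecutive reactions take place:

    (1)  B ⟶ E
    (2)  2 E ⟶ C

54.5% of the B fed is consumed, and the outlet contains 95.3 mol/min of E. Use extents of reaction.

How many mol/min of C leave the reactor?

76.1 mol/min

Conversion of B: B consumed = 1ξ₁ = 0.545 × 454 → ξ₁ = 247.4 mol/min.
E balance: n_E = 0 + 1ξ₁ − 2ξ₂ = 95.3 → ξ₂ = (1·247.4 − 95.3)/2 = 76.06 mol/min.
Outlet amounts (n = n₀ + Σ ν·ξ):
  B: 454 − 1(247.4) = 206.6
  E: 0 + 1(247.4) − 2(76.06) = 95.3
  C: 0 + 1(76.06) = 76.06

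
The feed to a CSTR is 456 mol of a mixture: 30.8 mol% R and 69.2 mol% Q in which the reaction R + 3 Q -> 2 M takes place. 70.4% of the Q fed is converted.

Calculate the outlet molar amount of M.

Q reacted = 0.704 × 315.6 = 222.1 mol; ν_Q = −3, so ξ = 222.1/3 = 74.05 mol.
Outlet amounts (n = n₀ + ν ξ):
  R: 140.4 − 1(74.05) = 66.4
  Q: 315.6 − 3(74.05) = 93.4
  M: 0 + 2(74.05) = 148.1

148 mol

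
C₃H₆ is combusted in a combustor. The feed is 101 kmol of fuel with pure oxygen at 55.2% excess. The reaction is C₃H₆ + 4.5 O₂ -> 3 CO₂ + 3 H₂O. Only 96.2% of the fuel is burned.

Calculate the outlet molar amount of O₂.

Stoichiometric O₂ = 4.5 × 101 = 454.5 kmol; O₂ fed = 454.5 × 1.552 = 705.4 kmol.
Fuel reacted = 0.962 × 101 → ξ = 97.16 kmol.
Outlet (n = n₀ + ν ξ):
  C₃H₆: 101 − 1(97.16) = 3.838
  O₂: 705.4 − 4.5(97.16) = 268.2
  CO₂: 0 + 3(97.16) = 291.5
  H₂O: 0 + 3(97.16) = 291.5

268 kmol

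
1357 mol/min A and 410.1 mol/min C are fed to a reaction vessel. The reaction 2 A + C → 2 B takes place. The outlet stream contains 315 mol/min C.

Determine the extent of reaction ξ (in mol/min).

ξ = 95.1 mol/min

For C: n = n₀ − 1ξ → 315 = 410.1 − 1ξ, giving ξ = 95.1 mol/min.
Outlet amounts (n = n₀ + ν ξ):
  A: 1357 − 2(95.1) = 1167
  C: 410.1 − 1(95.1) = 315
  B: 0 + 2(95.1) = 190.2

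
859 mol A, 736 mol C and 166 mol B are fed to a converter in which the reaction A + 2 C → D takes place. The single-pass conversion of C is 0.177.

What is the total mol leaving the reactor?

1630 mol

C reacted = 0.177 × 736 = 130.3 mol; ν_C = −2, so ξ = 130.3/2 = 65.14 mol.
Outlet amounts (n = n₀ + ν ξ):
  A: 859 − 1(65.14) = 793.9
  C: 736 − 2(65.14) = 605.7
  D: 0 + 1(65.14) = 65.14
  B: 166 (inert)
Total out = 793.9 + 605.7 + 65.14 + 166 = 1631 mol.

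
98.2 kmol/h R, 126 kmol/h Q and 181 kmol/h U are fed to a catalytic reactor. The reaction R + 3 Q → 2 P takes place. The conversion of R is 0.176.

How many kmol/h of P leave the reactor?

R reacted = 0.176 × 98.2 = 17.28 kmol/h; ν_R = −1, so ξ = 17.28/1 = 17.28 kmol/h.
Outlet amounts (n = n₀ + ν ξ):
  R: 98.2 − 1(17.28) = 80.92
  Q: 126 − 3(17.28) = 74.15
  P: 0 + 2(17.28) = 34.57
  U: 181 (inert)

34.6 kmol/h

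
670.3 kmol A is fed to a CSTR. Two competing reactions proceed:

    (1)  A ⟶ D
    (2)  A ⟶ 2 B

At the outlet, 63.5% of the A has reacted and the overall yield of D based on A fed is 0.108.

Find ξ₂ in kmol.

ξ₂ = 353 kmol

Yield of D: 1ξ₁ / 670.3 = 0.108 → ξ₁ = 72.39 kmol.
Conversion of A: 1ξ₁ + 1ξ₂ = 0.635 × 670.3 = 425.6 → ξ₂ = 353.2 kmol.
Outlet amounts (n = n₀ + Σ ν·ξ):
  A: 670.3 − 1(72.39) − 1(353.2) = 244.7
  D: 0 + 1(72.39) = 72.39
  B: 0 + 2(353.2) = 706.5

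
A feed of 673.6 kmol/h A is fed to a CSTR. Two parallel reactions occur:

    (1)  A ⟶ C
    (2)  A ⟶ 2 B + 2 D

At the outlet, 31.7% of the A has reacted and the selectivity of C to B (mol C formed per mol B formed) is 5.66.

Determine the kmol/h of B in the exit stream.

Conversion of A: A consumed = 0.317 × 673.6 = 213.5 kmol/h = 1ξ₁ + 1ξ₂.
Selectivity: 1ξ₁ / (2ξ₂) = 5.66 → ξ₁ = 11.32 ξ₂.
Substitute: (1·11.32 + 1) ξ₂ = 213.5 → ξ₂ = 17.33 kmol/h, ξ₁ = 196.2 kmol/h.
Outlet amounts (n = n₀ + Σ ν·ξ):
  A: 673.6 − 1(196.2) − 1(17.33) = 460.1
  C: 0 + 1(196.2) = 196.2
  B: 0 + 2(17.33) = 34.66
  D: 0 + 2(17.33) = 34.66

34.7 kmol/h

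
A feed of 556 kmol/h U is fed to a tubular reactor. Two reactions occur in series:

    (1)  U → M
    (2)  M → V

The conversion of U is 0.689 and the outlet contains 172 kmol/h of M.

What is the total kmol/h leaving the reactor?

Conversion of U: U consumed = 1ξ₁ = 0.689 × 556 → ξ₁ = 383.1 kmol/h.
M balance: n_M = 0 + 1ξ₁ − 1ξ₂ = 172 → ξ₂ = (1·383.1 − 172)/1 = 211.1 kmol/h.
Outlet amounts (n = n₀ + Σ ν·ξ):
  U: 556 − 1(383.1) = 172.9
  M: 0 + 1(383.1) − 1(211.1) = 172
  V: 0 + 1(211.1) = 211.1
Total out = 172.9 + 172 + 211.1 = 556 kmol/h.

556 kmol/h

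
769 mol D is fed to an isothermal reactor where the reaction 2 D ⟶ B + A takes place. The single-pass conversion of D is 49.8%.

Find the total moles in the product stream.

D reacted = 0.498 × 769 = 383 mol; ν_D = −2, so ξ = 383/2 = 191.5 mol.
Outlet amounts (n = n₀ + ν ξ):
  D: 769 − 2(191.5) = 386
  B: 0 + 1(191.5) = 191.5
  A: 0 + 1(191.5) = 191.5
Total out = 386 + 191.5 + 191.5 = 769 mol.

769 mol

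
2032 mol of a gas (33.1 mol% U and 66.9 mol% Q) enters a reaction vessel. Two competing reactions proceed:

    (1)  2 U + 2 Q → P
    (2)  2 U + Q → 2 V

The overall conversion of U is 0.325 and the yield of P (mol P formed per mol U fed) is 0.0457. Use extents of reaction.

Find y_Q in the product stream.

0.655

Yield of P: 1ξ₁ / 672.6 = 0.0457 → ξ₁ = 30.74 mol.
Conversion of U: 2ξ₁ + 2ξ₂ = 0.325 × 672.6 = 218.6 → ξ₂ = 78.56 mol.
Outlet amounts (n = n₀ + Σ ν·ξ):
  U: 672.6 − 2(30.74) − 2(78.56) = 454
  Q: 1359 − 2(30.74) − 1(78.56) = 1219
  P: 0 + 1(30.74) = 30.74
  V: 0 + 2(78.56) = 157.1
Total out = 1861 mol; y_Q = 1219 / 1861 = 0.6551.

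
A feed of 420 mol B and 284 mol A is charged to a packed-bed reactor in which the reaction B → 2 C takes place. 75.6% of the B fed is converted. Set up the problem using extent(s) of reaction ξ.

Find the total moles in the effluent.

1020 mol

B reacted = 0.756 × 420 = 317.5 mol; ν_B = −1, so ξ = 317.5/1 = 317.5 mol.
Outlet amounts (n = n₀ + ν ξ):
  B: 420 − 1(317.5) = 102.5
  C: 0 + 2(317.5) = 635
  A: 284 (inert)
Total out = 102.5 + 635 + 284 = 1022 mol.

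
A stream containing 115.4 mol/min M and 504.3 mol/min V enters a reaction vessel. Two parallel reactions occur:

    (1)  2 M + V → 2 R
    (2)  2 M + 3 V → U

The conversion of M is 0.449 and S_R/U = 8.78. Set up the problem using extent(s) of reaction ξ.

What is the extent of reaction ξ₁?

ξ₁ = 21.1 mol/min

Conversion of M: M consumed = 0.449 × 115.4 = 51.81 mol/min = 2ξ₁ + 2ξ₂.
Selectivity: 2ξ₁ / (1ξ₂) = 8.78 → ξ₁ = 4.39 ξ₂.
Substitute: (2·4.39 + 2) ξ₂ = 51.81 → ξ₂ = 4.807 mol/min, ξ₁ = 21.1 mol/min.
Outlet amounts (n = n₀ + Σ ν·ξ):
  M: 115.4 − 2(21.1) − 2(4.807) = 63.59
  V: 504.3 − 1(21.1) − 3(4.807) = 468.8
  R: 0 + 2(21.1) = 42.2
  U: 0 + 1(4.807) = 4.807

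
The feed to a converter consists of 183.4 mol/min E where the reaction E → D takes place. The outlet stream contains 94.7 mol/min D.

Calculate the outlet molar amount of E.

88.7 mol/min

For D: n = n₀ + 1ξ → 94.7 = 0 + 1ξ, giving ξ = 94.7 mol/min.
Outlet amounts (n = n₀ + ν ξ):
  E: 183.4 − 1(94.7) = 88.7
  D: 0 + 1(94.7) = 94.7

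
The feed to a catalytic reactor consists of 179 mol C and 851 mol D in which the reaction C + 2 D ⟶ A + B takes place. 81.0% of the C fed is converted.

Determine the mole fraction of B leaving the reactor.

C reacted = 0.81 × 179 = 145 mol; ν_C = −1, so ξ = 145/1 = 145 mol.
Outlet amounts (n = n₀ + ν ξ):
  C: 179 − 1(145) = 34.01
  D: 851 − 2(145) = 561
  A: 0 + 1(145) = 145
  B: 0 + 1(145) = 145
Total out = 885 mol; y_B = 145 / 885 = 0.1638.

0.164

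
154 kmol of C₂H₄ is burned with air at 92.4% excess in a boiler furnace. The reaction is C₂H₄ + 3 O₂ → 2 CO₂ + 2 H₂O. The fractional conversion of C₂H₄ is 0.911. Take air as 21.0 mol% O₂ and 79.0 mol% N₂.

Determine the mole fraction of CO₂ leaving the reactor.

Stoichiometric O₂ = 3 × 154 = 462 kmol; O₂ fed = 462 × 1.924 = 888.9 kmol.
N₂ fed = 888.9 × 79/21 = 3344 kmol.
Fuel reacted = 0.911 × 154 → ξ = 140.3 kmol.
Outlet (n = n₀ + ν ξ):
  C₂H₄: 154 − 1(140.3) = 13.71
  O₂: 888.9 − 3(140.3) = 468
  N₂: 3344 (inert)
  CO₂: 0 + 2(140.3) = 280.6
  H₂O: 0 + 2(140.3) = 280.6
Total out = 4387 kmol; y_CO₂ = 280.6 / 4387 = 0.06396.

0.064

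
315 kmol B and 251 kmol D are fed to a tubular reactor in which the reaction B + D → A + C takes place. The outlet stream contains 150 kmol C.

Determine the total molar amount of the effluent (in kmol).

For C: n = n₀ + 1ξ → 150 = 0 + 1ξ, giving ξ = 150 kmol.
Outlet amounts (n = n₀ + ν ξ):
  B: 315 − 1(150) = 165
  D: 251 − 1(150) = 101
  A: 0 + 1(150) = 150
  C: 0 + 1(150) = 150
Total out = 165 + 101 + 150 + 150 = 566 kmol.

566 kmol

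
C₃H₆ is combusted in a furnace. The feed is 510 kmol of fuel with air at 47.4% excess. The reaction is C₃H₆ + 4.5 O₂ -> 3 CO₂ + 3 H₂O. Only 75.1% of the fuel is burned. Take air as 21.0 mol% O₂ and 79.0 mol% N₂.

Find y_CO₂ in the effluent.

Stoichiometric O₂ = 4.5 × 510 = 2295 kmol; O₂ fed = 2295 × 1.474 = 3383 kmol.
N₂ fed = 3383 × 79/21 = 12730 kmol.
Fuel reacted = 0.751 × 510 → ξ = 383 kmol.
Outlet (n = n₀ + ν ξ):
  C₃H₆: 510 − 1(383) = 127
  O₂: 3383 − 4.5(383) = 1659
  N₂: 12730 (inert)
  CO₂: 0 + 3(383) = 1149
  H₂O: 0 + 3(383) = 1149
Total out = 16810 kmol; y_CO₂ = 1149 / 16810 = 0.06835.

0.0684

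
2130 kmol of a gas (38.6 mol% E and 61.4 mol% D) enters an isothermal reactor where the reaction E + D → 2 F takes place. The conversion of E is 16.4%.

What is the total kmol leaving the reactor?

2130 kmol

E reacted = 0.164 × 822.2 = 134.8 kmol; ν_E = −1, so ξ = 134.8/1 = 134.8 kmol.
Outlet amounts (n = n₀ + ν ξ):
  E: 822.2 − 1(134.8) = 687.3
  D: 1308 − 1(134.8) = 1173
  F: 0 + 2(134.8) = 269.7
Total out = 687.3 + 1173 + 269.7 = 2130 kmol.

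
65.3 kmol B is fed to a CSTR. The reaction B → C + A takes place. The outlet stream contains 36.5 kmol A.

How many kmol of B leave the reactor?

For A: n = n₀ + 1ξ → 36.5 = 0 + 1ξ, giving ξ = 36.5 kmol.
Outlet amounts (n = n₀ + ν ξ):
  B: 65.3 − 1(36.5) = 28.8
  C: 0 + 1(36.5) = 36.5
  A: 0 + 1(36.5) = 36.5

28.8 kmol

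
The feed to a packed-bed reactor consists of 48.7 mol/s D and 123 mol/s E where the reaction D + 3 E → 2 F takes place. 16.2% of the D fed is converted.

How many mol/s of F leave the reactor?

15.8 mol/s

D reacted = 0.162 × 48.7 = 7.889 mol/s; ν_D = −1, so ξ = 7.889/1 = 7.889 mol/s.
Outlet amounts (n = n₀ + ν ξ):
  D: 48.7 − 1(7.889) = 40.81
  E: 123 − 3(7.889) = 99.33
  F: 0 + 2(7.889) = 15.78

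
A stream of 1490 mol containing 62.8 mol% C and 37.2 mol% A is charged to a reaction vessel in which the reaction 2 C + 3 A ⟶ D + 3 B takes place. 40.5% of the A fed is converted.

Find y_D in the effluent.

0.0529

A reacted = 0.405 × 554.3 = 224.5 mol; ν_A = −3, so ξ = 224.5/3 = 74.83 mol.
Outlet amounts (n = n₀ + ν ξ):
  C: 935.7 − 2(74.83) = 786.1
  A: 554.3 − 3(74.83) = 329.8
  D: 0 + 1(74.83) = 74.83
  B: 0 + 3(74.83) = 224.5
Total out = 1415 mol; y_D = 74.83 / 1415 = 0.05288.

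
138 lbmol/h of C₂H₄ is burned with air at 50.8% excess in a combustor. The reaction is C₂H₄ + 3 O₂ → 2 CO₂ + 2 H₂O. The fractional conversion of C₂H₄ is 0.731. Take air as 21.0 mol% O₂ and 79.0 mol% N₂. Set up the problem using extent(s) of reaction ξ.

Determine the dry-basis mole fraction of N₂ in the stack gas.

Stoichiometric O₂ = 3 × 138 = 414 lbmol/h; O₂ fed = 414 × 1.508 = 624.3 lbmol/h.
N₂ fed = 624.3 × 79/21 = 2349 lbmol/h.
Fuel reacted = 0.731 × 138 → ξ = 100.9 lbmol/h.
Outlet (n = n₀ + ν ξ):
  C₂H₄: 138 − 1(100.9) = 37.12
  O₂: 624.3 − 3(100.9) = 321.7
  N₂: 2349 (inert)
  CO₂: 0 + 2(100.9) = 201.8
  H₂O: 0 + 2(100.9) = 201.8
Dry total = 2909 lbmol/h; y_N₂ (dry) = 2349 / 2909 = 0.8073.

0.807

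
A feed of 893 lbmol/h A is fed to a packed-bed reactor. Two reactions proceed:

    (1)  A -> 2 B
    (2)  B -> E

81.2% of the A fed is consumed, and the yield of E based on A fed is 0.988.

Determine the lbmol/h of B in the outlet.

568 lbmol/h

Conversion of A: A consumed = 1ξ₁ = 0.812 × 893 → ξ₁ = 725.1 lbmol/h.
Yield of E: 1ξ₂ / 893 = 0.988 → ξ₂ = 882.3 lbmol/h.
Outlet amounts (n = n₀ + Σ ν·ξ):
  A: 893 − 1(725.1) = 167.9
  B: 0 + 2(725.1) − 1(882.3) = 567.9
  E: 0 + 1(882.3) = 882.3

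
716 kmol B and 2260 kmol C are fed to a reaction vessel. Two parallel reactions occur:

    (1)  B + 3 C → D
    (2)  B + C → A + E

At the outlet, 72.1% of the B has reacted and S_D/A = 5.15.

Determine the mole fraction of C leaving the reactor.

Conversion of B: B consumed = 0.721 × 716 = 516.2 kmol = 1ξ₁ + 1ξ₂.
Selectivity: 1ξ₁ / (1ξ₂) = 5.15 → ξ₁ = 5.15 ξ₂.
Substitute: (1·5.15 + 1) ξ₂ = 516.2 → ξ₂ = 83.94 kmol, ξ₁ = 432.3 kmol.
Outlet amounts (n = n₀ + Σ ν·ξ):
  B: 716 − 1(432.3) − 1(83.94) = 199.8
  C: 2260 − 3(432.3) − 1(83.94) = 879.2
  D: 0 + 1(432.3) = 432.3
  A: 0 + 1(83.94) = 83.94
  E: 0 + 1(83.94) = 83.94
Total out = 1679 kmol; y_C = 879.2 / 1679 = 0.5236.

0.524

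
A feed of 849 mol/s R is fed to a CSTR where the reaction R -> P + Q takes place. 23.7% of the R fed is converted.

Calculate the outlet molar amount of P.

R reacted = 0.237 × 849 = 201.2 mol/s; ν_R = −1, so ξ = 201.2/1 = 201.2 mol/s.
Outlet amounts (n = n₀ + ν ξ):
  R: 849 − 1(201.2) = 647.8
  P: 0 + 1(201.2) = 201.2
  Q: 0 + 1(201.2) = 201.2

201 mol/s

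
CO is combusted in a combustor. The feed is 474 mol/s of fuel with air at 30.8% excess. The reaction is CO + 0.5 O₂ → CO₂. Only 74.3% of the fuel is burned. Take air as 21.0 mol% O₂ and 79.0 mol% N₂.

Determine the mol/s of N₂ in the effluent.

1170 mol/s

Stoichiometric O₂ = 0.5 × 474 = 237 mol/s; O₂ fed = 237 × 1.308 = 310 mol/s.
N₂ fed = 310 × 79/21 = 1166 mol/s.
Fuel reacted = 0.743 × 474 → ξ = 352.2 mol/s.
Outlet (n = n₀ + ν ξ):
  CO: 474 − 1(352.2) = 121.8
  O₂: 310 − 0.5(352.2) = 133.9
  N₂: 1166 (inert)
  CO₂: 0 + 1(352.2) = 352.2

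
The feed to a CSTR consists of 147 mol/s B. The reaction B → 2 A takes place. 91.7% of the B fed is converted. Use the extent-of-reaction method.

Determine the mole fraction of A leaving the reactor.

B reacted = 0.917 × 147 = 134.8 mol/s; ν_B = −1, so ξ = 134.8/1 = 134.8 mol/s.
Outlet amounts (n = n₀ + ν ξ):
  B: 147 − 1(134.8) = 12.2
  A: 0 + 2(134.8) = 269.6
Total out = 281.8 mol/s; y_A = 269.6 / 281.8 = 0.9567.

0.957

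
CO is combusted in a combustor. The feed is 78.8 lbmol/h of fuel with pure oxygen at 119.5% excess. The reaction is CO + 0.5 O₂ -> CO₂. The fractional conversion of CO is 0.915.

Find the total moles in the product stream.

129 lbmol/h

Stoichiometric O₂ = 0.5 × 78.8 = 39.4 lbmol/h; O₂ fed = 39.4 × 2.195 = 86.48 lbmol/h.
Fuel reacted = 0.915 × 78.8 → ξ = 72.1 lbmol/h.
Outlet (n = n₀ + ν ξ):
  CO: 78.8 − 1(72.1) = 6.698
  O₂: 86.48 − 0.5(72.1) = 50.43
  CO₂: 0 + 1(72.1) = 72.1
Total out = 6.698 + 50.43 + 72.1 = 129.2 lbmol/h.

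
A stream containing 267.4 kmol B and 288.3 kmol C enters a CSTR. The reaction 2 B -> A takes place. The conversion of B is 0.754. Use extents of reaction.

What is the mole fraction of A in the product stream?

0.222

B reacted = 0.754 × 267.4 = 201.6 kmol; ν_B = −2, so ξ = 201.6/2 = 100.8 kmol.
Outlet amounts (n = n₀ + ν ξ):
  B: 267.4 − 2(100.8) = 65.78
  A: 0 + 1(100.8) = 100.8
  C: 288.3 (inert)
Total out = 454.9 kmol; y_A = 100.8 / 454.9 = 0.2216.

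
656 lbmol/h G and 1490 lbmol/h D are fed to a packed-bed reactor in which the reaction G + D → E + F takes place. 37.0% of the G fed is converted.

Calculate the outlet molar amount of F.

G reacted = 0.37 × 656 = 242.7 lbmol/h; ν_G = −1, so ξ = 242.7/1 = 242.7 lbmol/h.
Outlet amounts (n = n₀ + ν ξ):
  G: 656 − 1(242.7) = 413.3
  D: 1490 − 1(242.7) = 1247
  E: 0 + 1(242.7) = 242.7
  F: 0 + 1(242.7) = 242.7

243 lbmol/h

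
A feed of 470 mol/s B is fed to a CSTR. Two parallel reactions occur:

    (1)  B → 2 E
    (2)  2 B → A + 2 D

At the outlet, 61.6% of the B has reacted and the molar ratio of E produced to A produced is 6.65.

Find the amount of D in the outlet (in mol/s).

109 mol/s

Conversion of B: B consumed = 0.616 × 470 = 289.5 mol/s = 1ξ₁ + 2ξ₂.
Selectivity: 2ξ₁ / (1ξ₂) = 6.65 → ξ₁ = 3.325 ξ₂.
Substitute: (1·3.325 + 2) ξ₂ = 289.5 → ξ₂ = 54.37 mol/s, ξ₁ = 180.8 mol/s.
Outlet amounts (n = n₀ + Σ ν·ξ):
  B: 470 − 1(180.8) − 2(54.37) = 180.5
  E: 0 + 2(180.8) = 361.6
  A: 0 + 1(54.37) = 54.37
  D: 0 + 2(54.37) = 108.7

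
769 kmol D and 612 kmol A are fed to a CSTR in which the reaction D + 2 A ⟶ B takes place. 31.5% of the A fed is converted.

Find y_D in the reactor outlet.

A reacted = 0.315 × 612 = 192.8 kmol; ν_A = −2, so ξ = 192.8/2 = 96.39 kmol.
Outlet amounts (n = n₀ + ν ξ):
  D: 769 − 1(96.39) = 672.6
  A: 612 − 2(96.39) = 419.2
  B: 0 + 1(96.39) = 96.39
Total out = 1188 kmol; y_D = 672.6 / 1188 = 0.5661.

0.566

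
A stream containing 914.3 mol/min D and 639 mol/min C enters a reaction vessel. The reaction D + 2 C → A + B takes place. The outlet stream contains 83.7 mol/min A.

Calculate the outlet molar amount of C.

For A: n = n₀ + 1ξ → 83.7 = 0 + 1ξ, giving ξ = 83.7 mol/min.
Outlet amounts (n = n₀ + ν ξ):
  D: 914.3 − 1(83.7) = 830.6
  C: 639 − 2(83.7) = 471.6
  A: 0 + 1(83.7) = 83.7
  B: 0 + 1(83.7) = 83.7

472 mol/min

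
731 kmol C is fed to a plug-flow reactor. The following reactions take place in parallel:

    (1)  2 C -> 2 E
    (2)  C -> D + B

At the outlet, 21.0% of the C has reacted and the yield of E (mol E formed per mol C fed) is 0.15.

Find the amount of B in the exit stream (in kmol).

43.9 kmol

Yield of E: 2ξ₁ / 731 = 0.15 → ξ₁ = 54.82 kmol.
Conversion of C: 2ξ₁ + 1ξ₂ = 0.21 × 731 = 153.5 → ξ₂ = 43.86 kmol.
Outlet amounts (n = n₀ + Σ ν·ξ):
  C: 731 − 2(54.82) − 1(43.86) = 577.5
  E: 0 + 2(54.82) = 109.6
  D: 0 + 1(43.86) = 43.86
  B: 0 + 1(43.86) = 43.86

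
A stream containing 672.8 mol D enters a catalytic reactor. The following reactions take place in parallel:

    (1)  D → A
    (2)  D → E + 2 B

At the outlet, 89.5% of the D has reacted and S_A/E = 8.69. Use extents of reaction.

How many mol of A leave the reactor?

Conversion of D: D consumed = 0.895 × 672.8 = 602.2 mol = 1ξ₁ + 1ξ₂.
Selectivity: 1ξ₁ / (1ξ₂) = 8.69 → ξ₁ = 8.69 ξ₂.
Substitute: (1·8.69 + 1) ξ₂ = 602.2 → ξ₂ = 62.14 mol, ξ₁ = 540 mol.
Outlet amounts (n = n₀ + Σ ν·ξ):
  D: 672.8 − 1(540) − 1(62.14) = 70.64
  A: 0 + 1(540) = 540
  E: 0 + 1(62.14) = 62.14
  B: 0 + 2(62.14) = 124.3

540 mol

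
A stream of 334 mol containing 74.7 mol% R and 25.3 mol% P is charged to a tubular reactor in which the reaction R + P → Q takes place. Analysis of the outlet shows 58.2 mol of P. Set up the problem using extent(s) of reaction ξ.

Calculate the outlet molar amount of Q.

For P: n = n₀ − 1ξ → 58.2 = 84.5 − 1ξ, giving ξ = 26.3 mol.
Outlet amounts (n = n₀ + ν ξ):
  R: 249.5 − 1(26.3) = 223.2
  P: 84.5 − 1(26.3) = 58.2
  Q: 0 + 1(26.3) = 26.3

26.3 mol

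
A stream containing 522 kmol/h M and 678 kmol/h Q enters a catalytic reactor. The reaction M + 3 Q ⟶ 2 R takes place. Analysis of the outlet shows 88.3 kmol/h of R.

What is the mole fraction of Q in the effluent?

0.491

For R: n = n₀ + 2ξ → 88.3 = 0 + 2ξ, giving ξ = 44.15 kmol/h.
Outlet amounts (n = n₀ + ν ξ):
  M: 522 − 1(44.15) = 477.9
  Q: 678 − 3(44.15) = 545.5
  R: 0 + 2(44.15) = 88.3
Total out = 1112 kmol/h; y_Q = 545.5 / 1112 = 0.4907.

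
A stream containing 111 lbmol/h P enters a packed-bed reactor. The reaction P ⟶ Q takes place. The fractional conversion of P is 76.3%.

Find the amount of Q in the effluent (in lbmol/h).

84.7 lbmol/h

P reacted = 0.763 × 111 = 84.69 lbmol/h; ν_P = −1, so ξ = 84.69/1 = 84.69 lbmol/h.
Outlet amounts (n = n₀ + ν ξ):
  P: 111 − 1(84.69) = 26.31
  Q: 0 + 1(84.69) = 84.69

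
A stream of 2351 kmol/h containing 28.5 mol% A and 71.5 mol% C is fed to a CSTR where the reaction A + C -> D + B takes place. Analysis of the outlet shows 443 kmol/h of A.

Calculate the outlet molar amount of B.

227 kmol/h

For A: n = n₀ − 1ξ → 443 = 670 − 1ξ, giving ξ = 227 kmol/h.
Outlet amounts (n = n₀ + ν ξ):
  A: 670 − 1(227) = 443
  C: 1681 − 1(227) = 1454
  D: 0 + 1(227) = 227
  B: 0 + 1(227) = 227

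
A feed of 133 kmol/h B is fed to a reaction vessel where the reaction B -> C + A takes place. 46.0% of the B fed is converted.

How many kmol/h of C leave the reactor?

B reacted = 0.46 × 133 = 61.18 kmol/h; ν_B = −1, so ξ = 61.18/1 = 61.18 kmol/h.
Outlet amounts (n = n₀ + ν ξ):
  B: 133 − 1(61.18) = 71.82
  C: 0 + 1(61.18) = 61.18
  A: 0 + 1(61.18) = 61.18

61.2 kmol/h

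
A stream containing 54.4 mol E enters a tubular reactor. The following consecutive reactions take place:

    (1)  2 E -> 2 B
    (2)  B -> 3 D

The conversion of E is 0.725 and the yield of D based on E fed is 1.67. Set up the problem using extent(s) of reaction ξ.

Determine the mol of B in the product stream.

Conversion of E: E consumed = 2ξ₁ = 0.725 × 54.4 → ξ₁ = 19.72 mol.
Yield of D: 3ξ₂ / 54.4 = 1.67 → ξ₂ = 30.28 mol.
Outlet amounts (n = n₀ + Σ ν·ξ):
  E: 54.4 − 2(19.72) = 14.96
  B: 0 + 2(19.72) − 1(30.28) = 9.157
  D: 0 + 3(30.28) = 90.85

9.16 mol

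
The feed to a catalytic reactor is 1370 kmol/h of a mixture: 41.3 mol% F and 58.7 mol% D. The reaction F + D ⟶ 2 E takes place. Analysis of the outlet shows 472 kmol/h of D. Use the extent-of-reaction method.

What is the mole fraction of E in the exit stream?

0.485

For D: n = n₀ − 1ξ → 472 = 804.2 − 1ξ, giving ξ = 332.2 kmol/h.
Outlet amounts (n = n₀ + ν ξ):
  F: 565.8 − 1(332.2) = 233.6
  D: 804.2 − 1(332.2) = 472
  E: 0 + 2(332.2) = 664.4
Total out = 1370 kmol/h; y_E = 664.4 / 1370 = 0.4849.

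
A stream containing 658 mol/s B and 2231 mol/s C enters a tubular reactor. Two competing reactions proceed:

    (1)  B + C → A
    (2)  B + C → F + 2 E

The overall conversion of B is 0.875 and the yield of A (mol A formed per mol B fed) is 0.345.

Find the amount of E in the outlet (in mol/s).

697 mol/s

Yield of A: 1ξ₁ / 658 = 0.345 → ξ₁ = 227 mol/s.
Conversion of B: 1ξ₁ + 1ξ₂ = 0.875 × 658 = 575.8 → ξ₂ = 348.7 mol/s.
Outlet amounts (n = n₀ + Σ ν·ξ):
  B: 658 − 1(227) − 1(348.7) = 82.25
  C: 2231 − 1(227) − 1(348.7) = 1655
  A: 0 + 1(227) = 227
  F: 0 + 1(348.7) = 348.7
  E: 0 + 2(348.7) = 697.5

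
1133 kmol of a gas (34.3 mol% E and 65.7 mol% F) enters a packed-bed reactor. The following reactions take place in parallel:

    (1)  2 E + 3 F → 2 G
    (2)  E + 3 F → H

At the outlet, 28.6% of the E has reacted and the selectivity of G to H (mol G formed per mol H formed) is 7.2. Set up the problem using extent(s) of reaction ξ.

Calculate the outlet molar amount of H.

13.6 kmol

Conversion of E: E consumed = 0.286 × 388.6 = 111.1 kmol = 2ξ₁ + 1ξ₂.
Selectivity: 2ξ₁ / (1ξ₂) = 7.2 → ξ₁ = 3.6 ξ₂.
Substitute: (2·3.6 + 1) ξ₂ = 111.1 → ξ₂ = 13.55 kmol, ξ₁ = 48.8 kmol.
Outlet amounts (n = n₀ + Σ ν·ξ):
  E: 388.6 − 2(48.8) − 1(13.55) = 277.5
  F: 744.4 − 3(48.8) − 3(13.55) = 557.3
  G: 0 + 2(48.8) = 97.59
  H: 0 + 1(13.55) = 13.55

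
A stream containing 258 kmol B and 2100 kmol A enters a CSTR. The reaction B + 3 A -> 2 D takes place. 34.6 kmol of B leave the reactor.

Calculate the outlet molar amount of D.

For B: n = n₀ − 1ξ → 34.6 = 258 − 1ξ, giving ξ = 223.4 kmol.
Outlet amounts (n = n₀ + ν ξ):
  B: 258 − 1(223.4) = 34.6
  A: 2100 − 3(223.4) = 1430
  D: 0 + 2(223.4) = 446.8

447 kmol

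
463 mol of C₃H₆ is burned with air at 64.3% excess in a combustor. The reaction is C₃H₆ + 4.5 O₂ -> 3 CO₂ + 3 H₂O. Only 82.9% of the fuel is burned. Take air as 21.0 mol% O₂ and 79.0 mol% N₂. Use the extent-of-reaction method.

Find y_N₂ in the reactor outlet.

Stoichiometric O₂ = 4.5 × 463 = 2084 mol; O₂ fed = 2084 × 1.643 = 3423 mol.
N₂ fed = 3423 × 79/21 = 12880 mol.
Fuel reacted = 0.829 × 463 → ξ = 383.8 mol.
Outlet (n = n₀ + ν ξ):
  C₃H₆: 463 − 1(383.8) = 79.17
  O₂: 3423 − 4.5(383.8) = 1696
  N₂: 12880 (inert)
  CO₂: 0 + 3(383.8) = 1151
  H₂O: 0 + 3(383.8) = 1151
Total out = 16960 mol; y_N₂ = 12880 / 16960 = 0.7595.

0.759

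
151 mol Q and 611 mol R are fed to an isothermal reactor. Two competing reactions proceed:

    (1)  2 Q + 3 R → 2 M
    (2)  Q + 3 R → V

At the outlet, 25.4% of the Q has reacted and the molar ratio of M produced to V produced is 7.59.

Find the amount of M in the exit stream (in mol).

33.9 mol

Conversion of Q: Q consumed = 0.254 × 151 = 38.35 mol = 2ξ₁ + 1ξ₂.
Selectivity: 2ξ₁ / (1ξ₂) = 7.59 → ξ₁ = 3.795 ξ₂.
Substitute: (2·3.795 + 1) ξ₂ = 38.35 → ξ₂ = 4.465 mol, ξ₁ = 16.94 mol.
Outlet amounts (n = n₀ + Σ ν·ξ):
  Q: 151 − 2(16.94) − 1(4.465) = 112.6
  R: 611 − 3(16.94) − 3(4.465) = 546.8
  M: 0 + 2(16.94) = 33.89
  V: 0 + 1(4.465) = 4.465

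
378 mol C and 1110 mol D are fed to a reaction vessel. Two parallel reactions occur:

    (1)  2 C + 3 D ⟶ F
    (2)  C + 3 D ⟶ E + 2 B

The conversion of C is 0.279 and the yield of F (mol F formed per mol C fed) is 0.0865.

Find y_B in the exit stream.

Yield of F: 1ξ₁ / 378 = 0.0865 → ξ₁ = 32.7 mol.
Conversion of C: 2ξ₁ + 1ξ₂ = 0.279 × 378 = 105.5 → ξ₂ = 40.07 mol.
Outlet amounts (n = n₀ + Σ ν·ξ):
  C: 378 − 2(32.7) − 1(40.07) = 272.5
  D: 1110 − 3(32.7) − 3(40.07) = 891.7
  F: 0 + 1(32.7) = 32.7
  E: 0 + 1(40.07) = 40.07
  B: 0 + 2(40.07) = 80.14
Total out = 1317 mol; y_B = 80.14 / 1317 = 0.06084.

0.0608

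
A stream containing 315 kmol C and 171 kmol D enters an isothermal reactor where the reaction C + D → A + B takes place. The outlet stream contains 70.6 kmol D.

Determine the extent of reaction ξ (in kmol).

ξ = 100 kmol

For D: n = n₀ − 1ξ → 70.6 = 171 − 1ξ, giving ξ = 100.4 kmol.
Outlet amounts (n = n₀ + ν ξ):
  C: 315 − 1(100.4) = 214.6
  D: 171 − 1(100.4) = 70.6
  A: 0 + 1(100.4) = 100.4
  B: 0 + 1(100.4) = 100.4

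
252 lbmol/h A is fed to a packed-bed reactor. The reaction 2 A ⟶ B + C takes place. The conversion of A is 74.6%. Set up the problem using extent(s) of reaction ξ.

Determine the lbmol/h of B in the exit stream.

A reacted = 0.746 × 252 = 188 lbmol/h; ν_A = −2, so ξ = 188/2 = 94 lbmol/h.
Outlet amounts (n = n₀ + ν ξ):
  A: 252 − 2(94) = 64.01
  B: 0 + 1(94) = 94
  C: 0 + 1(94) = 94

94 lbmol/h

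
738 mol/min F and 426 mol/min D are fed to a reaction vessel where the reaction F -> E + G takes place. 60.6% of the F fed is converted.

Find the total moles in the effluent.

F reacted = 0.606 × 738 = 447.2 mol/min; ν_F = −1, so ξ = 447.2/1 = 447.2 mol/min.
Outlet amounts (n = n₀ + ν ξ):
  F: 738 − 1(447.2) = 290.8
  E: 0 + 1(447.2) = 447.2
  G: 0 + 1(447.2) = 447.2
  D: 426 (inert)
Total out = 290.8 + 447.2 + 447.2 + 426 = 1611 mol/min.

1610 mol/min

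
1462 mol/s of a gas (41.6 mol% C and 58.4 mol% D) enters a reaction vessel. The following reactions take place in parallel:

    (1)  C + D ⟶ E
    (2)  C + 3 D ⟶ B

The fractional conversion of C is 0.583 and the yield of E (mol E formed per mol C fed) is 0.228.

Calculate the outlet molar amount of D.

67.4 mol/s

Yield of E: 1ξ₁ / 608.2 = 0.228 → ξ₁ = 138.7 mol/s.
Conversion of C: 1ξ₁ + 1ξ₂ = 0.583 × 608.2 = 354.6 → ξ₂ = 215.9 mol/s.
Outlet amounts (n = n₀ + Σ ν·ξ):
  C: 608.2 − 1(138.7) − 1(215.9) = 253.6
  D: 853.8 − 1(138.7) − 3(215.9) = 67.42
  E: 0 + 1(138.7) = 138.7
  B: 0 + 1(215.9) = 215.9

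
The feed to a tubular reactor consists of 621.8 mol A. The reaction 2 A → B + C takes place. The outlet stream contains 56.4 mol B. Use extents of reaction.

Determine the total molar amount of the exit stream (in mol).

622 mol

For B: n = n₀ + 1ξ → 56.4 = 0 + 1ξ, giving ξ = 56.4 mol.
Outlet amounts (n = n₀ + ν ξ):
  A: 621.8 − 2(56.4) = 509
  B: 0 + 1(56.4) = 56.4
  C: 0 + 1(56.4) = 56.4
Total out = 509 + 56.4 + 56.4 = 621.8 mol.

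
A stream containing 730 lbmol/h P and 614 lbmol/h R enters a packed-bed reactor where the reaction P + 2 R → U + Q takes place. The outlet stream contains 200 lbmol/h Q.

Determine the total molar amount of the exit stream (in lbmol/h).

For Q: n = n₀ + 1ξ → 200 = 0 + 1ξ, giving ξ = 200 lbmol/h.
Outlet amounts (n = n₀ + ν ξ):
  P: 730 − 1(200) = 530
  R: 614 − 2(200) = 214
  U: 0 + 1(200) = 200
  Q: 0 + 1(200) = 200
Total out = 530 + 214 + 200 + 200 = 1144 lbmol/h.

1140 lbmol/h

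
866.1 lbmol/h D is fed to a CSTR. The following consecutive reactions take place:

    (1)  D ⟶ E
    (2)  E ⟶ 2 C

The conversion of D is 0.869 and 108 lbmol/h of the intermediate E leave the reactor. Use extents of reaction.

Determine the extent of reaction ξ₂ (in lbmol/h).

ξ₂ = 645 lbmol/h

Conversion of D: D consumed = 1ξ₁ = 0.869 × 866.1 → ξ₁ = 752.6 lbmol/h.
E balance: n_E = 0 + 1ξ₁ − 1ξ₂ = 108 → ξ₂ = (1·752.6 − 108)/1 = 644.6 lbmol/h.
Outlet amounts (n = n₀ + Σ ν·ξ):
  D: 866.1 − 1(752.6) = 113.5
  E: 0 + 1(752.6) − 1(644.6) = 108
  C: 0 + 2(644.6) = 1289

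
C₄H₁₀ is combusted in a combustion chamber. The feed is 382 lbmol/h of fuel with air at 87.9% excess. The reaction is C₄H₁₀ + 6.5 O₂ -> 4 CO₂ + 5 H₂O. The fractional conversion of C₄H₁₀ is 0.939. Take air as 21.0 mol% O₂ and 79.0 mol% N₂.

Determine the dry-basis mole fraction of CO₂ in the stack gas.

0.0672

Stoichiometric O₂ = 6.5 × 382 = 2483 lbmol/h; O₂ fed = 2483 × 1.879 = 4666 lbmol/h.
N₂ fed = 4666 × 79/21 = 17550 lbmol/h.
Fuel reacted = 0.939 × 382 → ξ = 358.7 lbmol/h.
Outlet (n = n₀ + ν ξ):
  C₄H₁₀: 382 − 1(358.7) = 23.3
  O₂: 4666 − 6.5(358.7) = 2334
  N₂: 17550 (inert)
  CO₂: 0 + 4(358.7) = 1435
  H₂O: 0 + 5(358.7) = 1793
Dry total = 21340 lbmol/h; y_CO₂ (dry) = 1435 / 21340 = 0.06722.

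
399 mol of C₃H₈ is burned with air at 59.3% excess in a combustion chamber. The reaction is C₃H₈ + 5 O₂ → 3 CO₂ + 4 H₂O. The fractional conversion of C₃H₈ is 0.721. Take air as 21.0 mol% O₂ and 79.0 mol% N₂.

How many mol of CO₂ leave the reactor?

Stoichiometric O₂ = 5 × 399 = 1995 mol; O₂ fed = 1995 × 1.593 = 3178 mol.
N₂ fed = 3178 × 79/21 = 11960 mol.
Fuel reacted = 0.721 × 399 → ξ = 287.7 mol.
Outlet (n = n₀ + ν ξ):
  C₃H₈: 399 − 1(287.7) = 111.3
  O₂: 3178 − 5(287.7) = 1740
  N₂: 11960 (inert)
  CO₂: 0 + 3(287.7) = 863
  H₂O: 0 + 4(287.7) = 1151

863 mol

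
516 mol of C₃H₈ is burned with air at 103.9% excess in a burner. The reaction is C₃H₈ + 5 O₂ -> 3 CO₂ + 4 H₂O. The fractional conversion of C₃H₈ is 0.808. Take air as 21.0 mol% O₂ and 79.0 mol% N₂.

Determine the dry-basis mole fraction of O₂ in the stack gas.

Stoichiometric O₂ = 5 × 516 = 2580 mol; O₂ fed = 2580 × 2.039 = 5261 mol.
N₂ fed = 5261 × 79/21 = 19790 mol.
Fuel reacted = 0.808 × 516 → ξ = 416.9 mol.
Outlet (n = n₀ + ν ξ):
  C₃H₈: 516 − 1(416.9) = 99.07
  O₂: 5261 − 5(416.9) = 3176
  N₂: 19790 (inert)
  CO₂: 0 + 3(416.9) = 1251
  H₂O: 0 + 4(416.9) = 1668
Dry total = 24320 mol; y_O₂ (dry) = 3176 / 24320 = 0.1306.

0.131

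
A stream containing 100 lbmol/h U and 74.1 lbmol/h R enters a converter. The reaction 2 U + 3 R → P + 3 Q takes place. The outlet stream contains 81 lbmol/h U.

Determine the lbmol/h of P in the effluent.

For U: n = n₀ − 2ξ → 81 = 100 − 2ξ, giving ξ = 9.5 lbmol/h.
Outlet amounts (n = n₀ + ν ξ):
  U: 100 − 2(9.5) = 81
  R: 74.1 − 3(9.5) = 45.6
  P: 0 + 1(9.5) = 9.5
  Q: 0 + 3(9.5) = 28.5

9.5 lbmol/h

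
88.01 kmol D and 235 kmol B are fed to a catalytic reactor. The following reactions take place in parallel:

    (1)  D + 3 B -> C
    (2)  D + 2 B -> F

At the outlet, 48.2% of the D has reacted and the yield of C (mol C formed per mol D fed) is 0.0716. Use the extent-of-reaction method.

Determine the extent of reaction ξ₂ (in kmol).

Yield of C: 1ξ₁ / 88.01 = 0.0716 → ξ₁ = 6.302 kmol.
Conversion of D: 1ξ₁ + 1ξ₂ = 0.482 × 88.01 = 42.42 → ξ₂ = 36.12 kmol.
Outlet amounts (n = n₀ + Σ ν·ξ):
  D: 88.01 − 1(6.302) − 1(36.12) = 45.59
  B: 235 − 3(6.302) − 2(36.12) = 143.9
  C: 0 + 1(6.302) = 6.302
  F: 0 + 1(36.12) = 36.12

ξ₂ = 36.1 kmol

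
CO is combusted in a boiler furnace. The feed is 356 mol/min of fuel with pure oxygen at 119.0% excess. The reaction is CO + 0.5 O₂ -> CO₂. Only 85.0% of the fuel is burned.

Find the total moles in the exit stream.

595 mol/min

Stoichiometric O₂ = 0.5 × 356 = 178 mol/min; O₂ fed = 178 × 2.190 = 389.8 mol/min.
Fuel reacted = 0.85 × 356 → ξ = 302.6 mol/min.
Outlet (n = n₀ + ν ξ):
  CO: 356 − 1(302.6) = 53.4
  O₂: 389.8 − 0.5(302.6) = 238.5
  CO₂: 0 + 1(302.6) = 302.6
Total out = 53.4 + 238.5 + 302.6 = 594.5 mol/min.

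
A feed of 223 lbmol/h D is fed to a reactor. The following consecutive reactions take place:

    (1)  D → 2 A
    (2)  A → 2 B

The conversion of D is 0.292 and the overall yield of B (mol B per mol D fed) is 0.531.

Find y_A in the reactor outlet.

0.204

Conversion of D: D consumed = 1ξ₁ = 0.292 × 223 → ξ₁ = 65.12 lbmol/h.
Yield of B: 2ξ₂ / 223 = 0.531 → ξ₂ = 59.21 lbmol/h.
Outlet amounts (n = n₀ + Σ ν·ξ):
  D: 223 − 1(65.12) = 157.9
  A: 0 + 2(65.12) − 1(59.21) = 71.03
  B: 0 + 2(59.21) = 118.4
Total out = 347.3 lbmol/h; y_A = 71.03 / 347.3 = 0.2045.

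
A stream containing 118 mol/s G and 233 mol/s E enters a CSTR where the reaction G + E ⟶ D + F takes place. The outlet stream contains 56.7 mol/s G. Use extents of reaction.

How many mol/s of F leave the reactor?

61.3 mol/s

For G: n = n₀ − 1ξ → 56.7 = 118 − 1ξ, giving ξ = 61.3 mol/s.
Outlet amounts (n = n₀ + ν ξ):
  G: 118 − 1(61.3) = 56.7
  E: 233 − 1(61.3) = 171.7
  D: 0 + 1(61.3) = 61.3
  F: 0 + 1(61.3) = 61.3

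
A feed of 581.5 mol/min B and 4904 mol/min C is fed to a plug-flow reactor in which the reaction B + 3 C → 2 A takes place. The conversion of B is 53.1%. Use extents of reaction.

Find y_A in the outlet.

0.127

B reacted = 0.531 × 581.5 = 308.8 mol/min; ν_B = −1, so ξ = 308.8/1 = 308.8 mol/min.
Outlet amounts (n = n₀ + ν ξ):
  B: 581.5 − 1(308.8) = 272.7
  C: 4904 − 3(308.8) = 3978
  A: 0 + 2(308.8) = 617.6
Total out = 4868 mol/min; y_A = 617.6 / 4868 = 0.1269.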